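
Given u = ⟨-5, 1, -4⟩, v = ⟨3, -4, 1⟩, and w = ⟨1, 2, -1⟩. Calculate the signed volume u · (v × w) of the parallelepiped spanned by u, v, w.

-46

v × w:
i: (-4)·(-1) - 1·2 = 4 - 2 = 2
j: 1·1 - 3·(-1) = 1 - (-3) = 4
k: 3·2 - (-4)·1 = 6 - (-4) = 10
v × w = (2, 4, 10)
u · (v × w) = (-5)·2 + 1·4 + (-4)·10 = -10 + 4 - 40 = -46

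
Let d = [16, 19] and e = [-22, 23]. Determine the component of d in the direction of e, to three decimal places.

2.671

d · e = 16·(-22) + 19·23 = -352 + 437 = 85
|e| = √(484 + 529) = √1013 ≈ 31.8277
comp_e d = 85 / √1013 ≈ 2.671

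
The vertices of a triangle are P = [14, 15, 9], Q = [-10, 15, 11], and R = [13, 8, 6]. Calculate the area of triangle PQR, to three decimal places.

PQ = (-24, 0, 2),  PR = (-1, -7, -3)
i: 0·(-3) - 2·(-7) = 0 - (-14) = 14
j: 2·(-1) - (-24)·(-3) = -2 - 72 = -74
k: (-24)·(-7) - 0·(-1) = 168 - 0 = 168
PQ × PR = (14, -74, 168)
|PQ × PR| = √33896 ≈ 184.1087
area = ½ · 184.1087 ≈ 92.054

92.054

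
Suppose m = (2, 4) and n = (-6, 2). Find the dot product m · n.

-4

m · n = 2·(-6) + 4·2 = -12 + 8 = -4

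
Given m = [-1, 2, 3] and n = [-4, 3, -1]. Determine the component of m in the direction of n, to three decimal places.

1.373

m · n = (-1)·(-4) + 2·3 + 3·(-1) = 4 + 6 - 3 = 7
|n| = √(16 + 9 + 1) = √26 ≈ 5.0990
comp_n m = 7 / √26 ≈ 1.373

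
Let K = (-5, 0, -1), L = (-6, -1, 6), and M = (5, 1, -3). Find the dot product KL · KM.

KL = L − K = (-1, -1, 7)
KM = M − K = (10, 1, -2)
KL · KM = (-1)·10 + (-1)·1 + 7·(-2) = -10 - 1 - 14 = -25

-25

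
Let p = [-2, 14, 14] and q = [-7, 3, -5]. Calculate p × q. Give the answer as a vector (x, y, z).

i: 14·(-5) - 14·3 = -70 - 42 = -112
j: 14·(-7) - (-2)·(-5) = -98 - 10 = -108
k: (-2)·3 - 14·(-7) = -6 - (-98) = 92
p × q = (-112, -108, 92)

(-112, -108, 92)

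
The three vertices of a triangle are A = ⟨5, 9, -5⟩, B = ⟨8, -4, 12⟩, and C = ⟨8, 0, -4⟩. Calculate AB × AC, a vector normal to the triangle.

(140, 48, 12)

AB = (3, -13, 17)
AC = (3, -9, 1)
i: (-13)·1 - 17·(-9) = -13 - (-153) = 140
j: 17·3 - 3·1 = 51 - 3 = 48
k: 3·(-9) - (-13)·3 = -27 - (-39) = 12
AB × AC = (140, 48, 12)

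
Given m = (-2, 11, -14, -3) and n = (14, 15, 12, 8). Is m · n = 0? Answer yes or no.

no

m · n = (-2)·14 + 11·15 + (-14)·12 + (-3)·8 = -28 + 165 - 168 - 24 = -55
Nonzero, so the vectors are not orthogonal.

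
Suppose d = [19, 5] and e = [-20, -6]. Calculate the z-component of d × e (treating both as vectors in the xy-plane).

-14

19·(-6) - 5·(-20) = -114 - (-100) = -14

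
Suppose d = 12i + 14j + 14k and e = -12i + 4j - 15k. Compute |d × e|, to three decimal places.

342.864

i: 14·(-15) - 14·4 = -210 - 56 = -266
j: 14·(-12) - 12·(-15) = -168 - (-180) = 12
k: 12·4 - 14·(-12) = 48 - (-168) = 216
d × e = (-266, 12, 216)
|d × e| = √((-266)² + 12² + 216²) = √117556 ≈ 342.8644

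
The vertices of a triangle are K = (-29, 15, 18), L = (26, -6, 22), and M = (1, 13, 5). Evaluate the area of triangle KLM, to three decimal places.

511.514

KL = (55, -21, 4),  KM = (30, -2, -13)
i: (-21)·(-13) - 4·(-2) = 273 - (-8) = 281
j: 4·30 - 55·(-13) = 120 - (-715) = 835
k: 55·(-2) - (-21)·30 = -110 - (-630) = 520
KL × KM = (281, 835, 520)
|KL × KM| = √1046586 ≈ 1023.0279
area = ½ · 1023.0279 ≈ 511.514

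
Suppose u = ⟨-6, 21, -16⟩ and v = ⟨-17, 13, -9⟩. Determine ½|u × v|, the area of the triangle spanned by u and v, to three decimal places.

i: 21·(-9) - (-16)·13 = -189 - (-208) = 19
j: (-16)·(-17) - (-6)·(-9) = 272 - 54 = 218
k: (-6)·13 - 21·(-17) = -78 - (-357) = 279
u × v = (19, 218, 279)
|u × v| = √(19² + 218² + 279²) = √125726 ≈ 354.5786
area = ½ · 354.5786 ≈ 177.289

177.289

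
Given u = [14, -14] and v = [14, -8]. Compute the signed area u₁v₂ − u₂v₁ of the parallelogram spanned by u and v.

14·(-8) - (-14)·14 = -112 - (-196) = 84

84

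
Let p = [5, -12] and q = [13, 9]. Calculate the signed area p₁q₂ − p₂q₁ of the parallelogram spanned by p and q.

5·9 - (-12)·13 = 45 - (-156) = 201

201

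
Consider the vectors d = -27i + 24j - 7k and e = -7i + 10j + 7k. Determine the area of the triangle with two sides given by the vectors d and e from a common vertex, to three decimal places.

175.849

i: 24·7 - (-7)·10 = 168 - (-70) = 238
j: (-7)·(-7) - (-27)·7 = 49 - (-189) = 238
k: (-27)·10 - 24·(-7) = -270 - (-168) = -102
d × e = (238, 238, -102)
|d × e| = √(238² + 238² + (-102)²) = √123692 ≈ 351.6987
area = ½ · 351.6987 ≈ 175.849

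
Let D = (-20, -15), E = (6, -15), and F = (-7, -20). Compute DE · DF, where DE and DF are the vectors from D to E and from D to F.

338

DE = E − D = (26, 0)
DF = F − D = (13, -5)
DE · DF = 26·13 + 0·(-5) = 338 + 0 = 338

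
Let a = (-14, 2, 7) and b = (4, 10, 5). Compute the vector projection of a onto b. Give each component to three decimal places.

(-0.028, -0.071, -0.035)

a · b = (-14)·4 + 2·10 + 7·5 = -56 + 20 + 35 = -1
|b|² = 16 + 100 + 25 = 141
proj_b a = (-1/141) · (4, 10, 5) ≈ (-0.028, -0.071, -0.035)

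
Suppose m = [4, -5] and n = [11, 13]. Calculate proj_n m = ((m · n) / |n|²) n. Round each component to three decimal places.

m · n = 4·11 + (-5)·13 = 44 - 65 = -21
|n|² = 121 + 169 = 290
proj_n m = (-21/290) · (11, 13) ≈ (-0.797, -0.941)

(-0.797, -0.941)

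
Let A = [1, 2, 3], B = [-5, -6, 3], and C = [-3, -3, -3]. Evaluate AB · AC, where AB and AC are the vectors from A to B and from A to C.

64

AB = B − A = (-6, -8, 0)
AC = C − A = (-4, -5, -6)
AB · AC = (-6)·(-4) + (-8)·(-5) + 0·(-6) = 24 + 40 + 0 = 64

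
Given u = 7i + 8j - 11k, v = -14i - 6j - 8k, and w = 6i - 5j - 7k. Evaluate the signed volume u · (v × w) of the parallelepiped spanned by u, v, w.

-2320

v × w:
i: (-6)·(-7) - (-8)·(-5) = 42 - 40 = 2
j: (-8)·6 - (-14)·(-7) = -48 - 98 = -146
k: (-14)·(-5) - (-6)·6 = 70 - (-36) = 106
v × w = (2, -146, 106)
u · (v × w) = 7·2 + 8·(-146) + (-11)·106 = 14 - 1168 - 1166 = -2320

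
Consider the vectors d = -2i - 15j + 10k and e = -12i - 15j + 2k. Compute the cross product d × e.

i: (-15)·2 - 10·(-15) = -30 - (-150) = 120
j: 10·(-12) - (-2)·2 = -120 - (-4) = -116
k: (-2)·(-15) - (-15)·(-12) = 30 - 180 = -150
d × e = (120, -116, -150)

(120, -116, -150)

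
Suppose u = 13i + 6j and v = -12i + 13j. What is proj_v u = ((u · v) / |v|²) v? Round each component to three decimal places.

u · v = 13·(-12) + 6·13 = -156 + 78 = -78
|v|² = 144 + 169 = 313
proj_v u = (-78/313) · (-12, 13) ≈ (2.990, -3.240)

(2.990, -3.240)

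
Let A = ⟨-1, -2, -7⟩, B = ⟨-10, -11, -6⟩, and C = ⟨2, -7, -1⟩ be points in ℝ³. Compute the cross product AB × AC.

(-49, 57, 72)

AB = (-9, -9, 1)
AC = (3, -5, 6)
i: (-9)·6 - 1·(-5) = -54 - (-5) = -49
j: 1·3 - (-9)·6 = 3 - (-54) = 57
k: (-9)·(-5) - (-9)·3 = 45 - (-27) = 72
AB × AC = (-49, 57, 72)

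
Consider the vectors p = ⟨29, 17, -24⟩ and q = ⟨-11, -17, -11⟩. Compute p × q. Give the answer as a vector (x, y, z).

i: 17·(-11) - (-24)·(-17) = -187 - 408 = -595
j: (-24)·(-11) - 29·(-11) = 264 - (-319) = 583
k: 29·(-17) - 17·(-11) = -493 - (-187) = -306
p × q = (-595, 583, -306)

(-595, 583, -306)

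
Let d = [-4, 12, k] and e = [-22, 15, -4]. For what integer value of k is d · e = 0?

d · e = (-4)·(-22) + 12·15 + k·(-4) = 268 - 4k
Set equal to 0: -4k = -268, so k = 67.

67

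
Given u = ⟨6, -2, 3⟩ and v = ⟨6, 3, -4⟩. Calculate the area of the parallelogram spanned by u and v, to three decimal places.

51.624

i: (-2)·(-4) - 3·3 = 8 - 9 = -1
j: 3·6 - 6·(-4) = 18 - (-24) = 42
k: 6·3 - (-2)·6 = 18 - (-12) = 30
u × v = (-1, 42, 30)
|u × v| = √((-1)² + 42² + 30²) = √2665 ≈ 51.6236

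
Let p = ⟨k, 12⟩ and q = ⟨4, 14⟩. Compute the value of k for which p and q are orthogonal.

p · q = k·4 + 12·14 = 168 + 4k
Set equal to 0: 4k = -168, so k = -42.

-42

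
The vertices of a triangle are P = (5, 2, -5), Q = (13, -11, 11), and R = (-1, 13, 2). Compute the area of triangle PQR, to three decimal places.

153.699

PQ = (8, -13, 16),  PR = (-6, 11, 7)
i: (-13)·7 - 16·11 = -91 - 176 = -267
j: 16·(-6) - 8·7 = -96 - 56 = -152
k: 8·11 - (-13)·(-6) = 88 - 78 = 10
PQ × PR = (-267, -152, 10)
|PQ × PR| = √94493 ≈ 307.3971
area = ½ · 307.3971 ≈ 153.699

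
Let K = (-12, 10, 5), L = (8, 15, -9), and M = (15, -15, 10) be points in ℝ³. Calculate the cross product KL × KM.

KL = (20, 5, -14)
KM = (27, -25, 5)
i: 5·5 - (-14)·(-25) = 25 - 350 = -325
j: (-14)·27 - 20·5 = -378 - 100 = -478
k: 20·(-25) - 5·27 = -500 - 135 = -635
KL × KM = (-325, -478, -635)

(-325, -478, -635)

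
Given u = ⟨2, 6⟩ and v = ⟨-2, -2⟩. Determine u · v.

-16

u · v = 2·(-2) + 6·(-2) = -4 - 12 = -16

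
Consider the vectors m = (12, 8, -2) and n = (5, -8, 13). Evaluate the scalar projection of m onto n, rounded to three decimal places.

-1.868

m · n = 12·5 + 8·(-8) + (-2)·13 = 60 - 64 - 26 = -30
|n| = √(25 + 64 + 169) = √258 ≈ 16.0624
comp_n m = -30 / √258 ≈ -1.868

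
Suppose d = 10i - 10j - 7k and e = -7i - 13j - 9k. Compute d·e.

123

d · e = 10·(-7) + (-10)·(-13) + (-7)·(-9) = -70 + 130 + 63 = 123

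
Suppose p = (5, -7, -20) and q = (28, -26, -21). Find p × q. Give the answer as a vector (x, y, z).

i: (-7)·(-21) - (-20)·(-26) = 147 - 520 = -373
j: (-20)·28 - 5·(-21) = -560 - (-105) = -455
k: 5·(-26) - (-7)·28 = -130 - (-196) = 66
p × q = (-373, -455, 66)

(-373, -455, 66)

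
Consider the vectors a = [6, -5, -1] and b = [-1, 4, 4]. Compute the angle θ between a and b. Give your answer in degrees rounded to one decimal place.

131.5

a · b = 6·(-1) + (-5)·4 + (-1)·4 = -6 - 20 - 4 = -30
|a|² = 36 + 25 + 1 = 62,  |a| = √62 ≈ 7.874008
|b|² = 1 + 16 + 16 = 33,  |b| = √33 ≈ 5.744563
cos θ = -30 / (7.874008 · 5.744563) ≈ -0.66324
θ = arccos(-0.66324) ≈ 131.5°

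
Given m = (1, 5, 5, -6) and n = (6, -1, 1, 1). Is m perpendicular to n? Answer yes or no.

m · n = 1·6 + 5·(-1) + 5·1 + (-6)·1 = 6 - 5 + 5 - 6 = 0
Zero, so the vectors are orthogonal.

yes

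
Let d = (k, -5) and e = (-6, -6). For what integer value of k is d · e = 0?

5

d · e = k·(-6) + (-5)·(-6) = 30 - 6k
Set equal to 0: -6k = -30, so k = 5.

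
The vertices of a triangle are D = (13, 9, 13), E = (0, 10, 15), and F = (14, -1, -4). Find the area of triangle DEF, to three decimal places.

DE = (-13, 1, 2),  DF = (1, -10, -17)
i: 1·(-17) - 2·(-10) = -17 - (-20) = 3
j: 2·1 - (-13)·(-17) = 2 - 221 = -219
k: (-13)·(-10) - 1·1 = 130 - 1 = 129
DE × DF = (3, -219, 129)
|DE × DF| = √64611 ≈ 254.1869
area = ½ · 254.1869 ≈ 127.093

127.093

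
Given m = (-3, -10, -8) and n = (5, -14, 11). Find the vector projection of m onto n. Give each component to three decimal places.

(0.541, -1.515, 1.190)

m · n = (-3)·5 + (-10)·(-14) + (-8)·11 = -15 + 140 - 88 = 37
|n|² = 25 + 196 + 121 = 342
proj_n m = (37/342) · (5, -14, 11) ≈ (0.541, -1.515, 1.190)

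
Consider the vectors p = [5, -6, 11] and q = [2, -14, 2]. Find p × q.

i: (-6)·2 - 11·(-14) = -12 - (-154) = 142
j: 11·2 - 5·2 = 22 - 10 = 12
k: 5·(-14) - (-6)·2 = -70 - (-12) = -58
p × q = (142, 12, -58)

(142, 12, -58)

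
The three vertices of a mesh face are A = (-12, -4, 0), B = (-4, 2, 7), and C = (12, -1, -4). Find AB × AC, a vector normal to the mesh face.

AB = (8, 6, 7)
AC = (24, 3, -4)
i: 6·(-4) - 7·3 = -24 - 21 = -45
j: 7·24 - 8·(-4) = 168 - (-32) = 200
k: 8·3 - 6·24 = 24 - 144 = -120
AB × AC = (-45, 200, -120)

(-45, 200, -120)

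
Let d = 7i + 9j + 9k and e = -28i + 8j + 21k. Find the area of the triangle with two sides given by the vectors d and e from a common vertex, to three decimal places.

258.725

i: 9·21 - 9·8 = 189 - 72 = 117
j: 9·(-28) - 7·21 = -252 - 147 = -399
k: 7·8 - 9·(-28) = 56 - (-252) = 308
d × e = (117, -399, 308)
|d × e| = √(117² + (-399)² + 308²) = √267754 ≈ 517.4495
area = ½ · 517.4495 ≈ 258.725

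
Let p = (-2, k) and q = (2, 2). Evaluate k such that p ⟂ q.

2

p · q = (-2)·2 + k·2 = -4 + 2k
Set equal to 0: 2k = 4, so k = 2.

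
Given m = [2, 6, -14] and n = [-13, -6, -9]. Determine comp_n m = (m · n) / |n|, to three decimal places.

3.784

m · n = 2·(-13) + 6·(-6) + (-14)·(-9) = -26 - 36 + 126 = 64
|n| = √(169 + 36 + 81) = √286 ≈ 16.9115
comp_n m = 64 / √286 ≈ 3.784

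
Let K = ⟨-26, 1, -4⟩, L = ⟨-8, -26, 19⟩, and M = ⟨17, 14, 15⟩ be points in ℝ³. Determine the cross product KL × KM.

KL = (18, -27, 23)
KM = (43, 13, 19)
i: (-27)·19 - 23·13 = -513 - 299 = -812
j: 23·43 - 18·19 = 989 - 342 = 647
k: 18·13 - (-27)·43 = 234 - (-1161) = 1395
KL × KM = (-812, 647, 1395)

(-812, 647, 1395)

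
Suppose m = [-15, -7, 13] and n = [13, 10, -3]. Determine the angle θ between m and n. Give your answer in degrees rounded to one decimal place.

m · n = (-15)·13 + (-7)·10 + 13·(-3) = -195 - 70 - 39 = -304
|m|² = 225 + 49 + 169 = 443,  |m| = √443 ≈ 21.047565
|n|² = 169 + 100 + 9 = 278,  |n| = √278 ≈ 16.673332
cos θ = -304 / (21.047565 · 16.673332) ≈ -0.86626
θ = arccos(-0.86626) ≈ 150.0°

150.0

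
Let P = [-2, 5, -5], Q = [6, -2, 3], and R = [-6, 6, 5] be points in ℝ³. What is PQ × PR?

PQ = (8, -7, 8)
PR = (-4, 1, 10)
i: (-7)·10 - 8·1 = -70 - 8 = -78
j: 8·(-4) - 8·10 = -32 - 80 = -112
k: 8·1 - (-7)·(-4) = 8 - 28 = -20
PQ × PR = (-78, -112, -20)

(-78, -112, -20)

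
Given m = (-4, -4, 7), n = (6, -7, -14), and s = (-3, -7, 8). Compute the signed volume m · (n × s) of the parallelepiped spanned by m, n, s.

n × s:
i: (-7)·8 - (-14)·(-7) = -56 - 98 = -154
j: (-14)·(-3) - 6·8 = 42 - 48 = -6
k: 6·(-7) - (-7)·(-3) = -42 - 21 = -63
n × s = (-154, -6, -63)
m · (n × s) = (-4)·(-154) + (-4)·(-6) + 7·(-63) = 616 + 24 - 441 = 199

199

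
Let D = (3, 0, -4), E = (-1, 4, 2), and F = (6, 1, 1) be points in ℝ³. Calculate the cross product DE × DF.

DE = (-4, 4, 6)
DF = (3, 1, 5)
i: 4·5 - 6·1 = 20 - 6 = 14
j: 6·3 - (-4)·5 = 18 - (-20) = 38
k: (-4)·1 - 4·3 = -4 - 12 = -16
DE × DF = (14, 38, -16)

(14, 38, -16)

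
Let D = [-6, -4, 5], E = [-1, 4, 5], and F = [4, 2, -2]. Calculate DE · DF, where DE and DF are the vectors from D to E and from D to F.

98

DE = E − D = (5, 8, 0)
DF = F − D = (10, 6, -7)
DE · DF = 5·10 + 8·6 + 0·(-7) = 50 + 48 + 0 = 98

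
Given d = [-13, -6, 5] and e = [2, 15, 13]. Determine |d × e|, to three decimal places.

298.226

i: (-6)·13 - 5·15 = -78 - 75 = -153
j: 5·2 - (-13)·13 = 10 - (-169) = 179
k: (-13)·15 - (-6)·2 = -195 - (-12) = -183
d × e = (-153, 179, -183)
|d × e| = √((-153)² + 179² + (-183)²) = √88939 ≈ 298.2264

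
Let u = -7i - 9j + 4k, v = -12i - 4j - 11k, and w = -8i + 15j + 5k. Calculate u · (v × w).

-3195

v × w:
i: (-4)·5 - (-11)·15 = -20 - (-165) = 145
j: (-11)·(-8) - (-12)·5 = 88 - (-60) = 148
k: (-12)·15 - (-4)·(-8) = -180 - 32 = -212
v × w = (145, 148, -212)
u · (v × w) = (-7)·145 + (-9)·148 + 4·(-212) = -1015 - 1332 - 848 = -3195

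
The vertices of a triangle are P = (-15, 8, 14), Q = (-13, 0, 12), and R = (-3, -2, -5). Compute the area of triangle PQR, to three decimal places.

PQ = (2, -8, -2),  PR = (12, -10, -19)
i: (-8)·(-19) - (-2)·(-10) = 152 - 20 = 132
j: (-2)·12 - 2·(-19) = -24 - (-38) = 14
k: 2·(-10) - (-8)·12 = -20 - (-96) = 76
PQ × PR = (132, 14, 76)
|PQ × PR| = √23396 ≈ 152.9575
area = ½ · 152.9575 ≈ 76.479

76.479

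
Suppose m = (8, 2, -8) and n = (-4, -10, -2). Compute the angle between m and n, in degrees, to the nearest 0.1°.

106.6

m · n = 8·(-4) + 2·(-10) + (-8)·(-2) = -32 - 20 + 16 = -36
|m|² = 64 + 4 + 64 = 132,  |m| = √132 ≈ 11.489125
|n|² = 16 + 100 + 4 = 120,  |n| = √120 ≈ 10.954451
cos θ = -36 / (11.489125 · 10.954451) ≈ -0.28604
θ = arccos(-0.28604) ≈ 106.6°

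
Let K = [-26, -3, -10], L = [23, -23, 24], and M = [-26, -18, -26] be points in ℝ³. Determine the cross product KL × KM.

KL = (49, -20, 34)
KM = (0, -15, -16)
i: (-20)·(-16) - 34·(-15) = 320 - (-510) = 830
j: 34·0 - 49·(-16) = 0 - (-784) = 784
k: 49·(-15) - (-20)·0 = -735 - 0 = -735
KL × KM = (830, 784, -735)

(830, 784, -735)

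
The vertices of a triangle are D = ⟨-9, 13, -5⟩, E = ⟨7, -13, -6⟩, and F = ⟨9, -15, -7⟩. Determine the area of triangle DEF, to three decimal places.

17.117

DE = (16, -26, -1),  DF = (18, -28, -2)
i: (-26)·(-2) - (-1)·(-28) = 52 - 28 = 24
j: (-1)·18 - 16·(-2) = -18 - (-32) = 14
k: 16·(-28) - (-26)·18 = -448 - (-468) = 20
DE × DF = (24, 14, 20)
|DE × DF| = √1172 ≈ 34.2345
area = ½ · 34.2345 ≈ 17.117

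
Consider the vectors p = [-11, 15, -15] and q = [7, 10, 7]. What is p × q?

i: 15·7 - (-15)·10 = 105 - (-150) = 255
j: (-15)·7 - (-11)·7 = -105 - (-77) = -28
k: (-11)·10 - 15·7 = -110 - 105 = -215
p × q = (255, -28, -215)

(255, -28, -215)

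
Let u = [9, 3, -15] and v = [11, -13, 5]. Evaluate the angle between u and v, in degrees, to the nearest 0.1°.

u · v = 9·11 + 3·(-13) + (-15)·5 = 99 - 39 - 75 = -15
|u|² = 81 + 9 + 225 = 315,  |u| = √315 ≈ 17.748239
|v|² = 121 + 169 + 25 = 315,  |v| = √315 ≈ 17.748239
cos θ = -15 / (17.748239 · 17.748239) ≈ -0.04762
θ = arccos(-0.04762) ≈ 92.7°

92.7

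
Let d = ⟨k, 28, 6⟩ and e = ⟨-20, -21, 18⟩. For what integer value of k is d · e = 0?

-24

d · e = k·(-20) + 28·(-21) + 6·18 = -480 - 20k
Set equal to 0: -20k = 480, so k = -24.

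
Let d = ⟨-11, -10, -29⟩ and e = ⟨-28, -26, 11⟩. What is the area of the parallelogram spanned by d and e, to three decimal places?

i: (-10)·11 - (-29)·(-26) = -110 - 754 = -864
j: (-29)·(-28) - (-11)·11 = 812 - (-121) = 933
k: (-11)·(-26) - (-10)·(-28) = 286 - 280 = 6
d × e = (-864, 933, 6)
|d × e| = √((-864)² + 933² + 6²) = √1617021 ≈ 1271.6214

1271.621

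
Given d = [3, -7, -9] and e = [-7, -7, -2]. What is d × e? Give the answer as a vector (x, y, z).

i: (-7)·(-2) - (-9)·(-7) = 14 - 63 = -49
j: (-9)·(-7) - 3·(-2) = 63 - (-6) = 69
k: 3·(-7) - (-7)·(-7) = -21 - 49 = -70
d × e = (-49, 69, -70)

(-49, 69, -70)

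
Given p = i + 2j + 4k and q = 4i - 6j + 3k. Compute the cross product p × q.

i: 2·3 - 4·(-6) = 6 - (-24) = 30
j: 4·4 - 1·3 = 16 - 3 = 13
k: 1·(-6) - 2·4 = -6 - 8 = -14
p × q = (30, 13, -14)

(30, 13, -14)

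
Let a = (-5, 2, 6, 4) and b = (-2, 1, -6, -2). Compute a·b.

-32

a · b = (-5)·(-2) + 2·1 + 6·(-6) + 4·(-2) = 10 + 2 - 36 - 8 = -32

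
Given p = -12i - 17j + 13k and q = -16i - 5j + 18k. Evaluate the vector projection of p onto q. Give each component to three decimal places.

(-13.514, -4.223, 15.203)

p · q = (-12)·(-16) + (-17)·(-5) + 13·18 = 192 + 85 + 234 = 511
|q|² = 256 + 25 + 324 = 605
proj_q p = (511/605) · (-16, -5, 18) ≈ (-13.514, -4.223, 15.203)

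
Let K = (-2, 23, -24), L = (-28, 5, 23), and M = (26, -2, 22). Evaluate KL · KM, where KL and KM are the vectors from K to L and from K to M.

KL = L − K = (-26, -18, 47)
KM = M − K = (28, -25, 46)
KL · KM = (-26)·28 + (-18)·(-25) + 47·46 = -728 + 450 + 2162 = 1884

1884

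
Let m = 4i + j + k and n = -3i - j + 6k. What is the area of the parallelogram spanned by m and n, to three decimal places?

27.911

i: 1·6 - 1·(-1) = 6 - (-1) = 7
j: 1·(-3) - 4·6 = -3 - 24 = -27
k: 4·(-1) - 1·(-3) = -4 - (-3) = -1
m × n = (7, -27, -1)
|m × n| = √(7² + (-27)² + (-1)²) = √779 ≈ 27.9106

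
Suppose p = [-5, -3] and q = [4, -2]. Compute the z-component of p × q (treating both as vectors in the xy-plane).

22

(-5)·(-2) - (-3)·4 = 10 - (-12) = 22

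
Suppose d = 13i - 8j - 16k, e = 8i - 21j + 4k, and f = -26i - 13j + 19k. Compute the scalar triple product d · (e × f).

e × f:
i: (-21)·19 - 4·(-13) = -399 - (-52) = -347
j: 4·(-26) - 8·19 = -104 - 152 = -256
k: 8·(-13) - (-21)·(-26) = -104 - 546 = -650
e × f = (-347, -256, -650)
d · (e × f) = 13·(-347) + (-8)·(-256) + (-16)·(-650) = -4511 + 2048 + 10400 = 7937

7937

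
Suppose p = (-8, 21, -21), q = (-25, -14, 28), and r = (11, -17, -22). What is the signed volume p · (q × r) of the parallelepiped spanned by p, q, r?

-23513

q × r:
i: (-14)·(-22) - 28·(-17) = 308 - (-476) = 784
j: 28·11 - (-25)·(-22) = 308 - 550 = -242
k: (-25)·(-17) - (-14)·11 = 425 - (-154) = 579
q × r = (784, -242, 579)
p · (q × r) = (-8)·784 + 21·(-242) + (-21)·579 = -6272 - 5082 - 12159 = -23513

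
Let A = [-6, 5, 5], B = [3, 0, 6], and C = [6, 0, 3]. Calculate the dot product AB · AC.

131

AB = B − A = (9, -5, 1)
AC = C − A = (12, -5, -2)
AB · AC = 9·12 + (-5)·(-5) + 1·(-2) = 108 + 25 - 2 = 131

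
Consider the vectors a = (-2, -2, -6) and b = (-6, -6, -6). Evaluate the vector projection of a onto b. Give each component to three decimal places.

a · b = (-2)·(-6) + (-2)·(-6) + (-6)·(-6) = 12 + 12 + 36 = 60
|b|² = 36 + 36 + 36 = 108
proj_b a = (60/108) · (-6, -6, -6) ≈ (-3.333, -3.333, -3.333)

(-3.333, -3.333, -3.333)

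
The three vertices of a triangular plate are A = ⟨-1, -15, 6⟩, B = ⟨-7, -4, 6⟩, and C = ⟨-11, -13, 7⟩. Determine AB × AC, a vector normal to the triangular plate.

(11, 6, 98)

AB = (-6, 11, 0)
AC = (-10, 2, 1)
i: 11·1 - 0·2 = 11 - 0 = 11
j: 0·(-10) - (-6)·1 = 0 - (-6) = 6
k: (-6)·2 - 11·(-10) = -12 - (-110) = 98
AB × AC = (11, 6, 98)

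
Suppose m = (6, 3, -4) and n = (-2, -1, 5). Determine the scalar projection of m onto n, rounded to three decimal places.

-6.390

m · n = 6·(-2) + 3·(-1) + (-4)·5 = -12 - 3 - 20 = -35
|n| = √(4 + 1 + 25) = √30 ≈ 5.4772
comp_n m = -35 / √30 ≈ -6.390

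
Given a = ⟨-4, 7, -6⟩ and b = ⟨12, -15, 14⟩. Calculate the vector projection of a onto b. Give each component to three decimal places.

a · b = (-4)·12 + 7·(-15) + (-6)·14 = -48 - 105 - 84 = -237
|b|² = 144 + 225 + 196 = 565
proj_b a = (-237/565) · (12, -15, 14) ≈ (-5.034, 6.292, -5.873)

(-5.034, 6.292, -5.873)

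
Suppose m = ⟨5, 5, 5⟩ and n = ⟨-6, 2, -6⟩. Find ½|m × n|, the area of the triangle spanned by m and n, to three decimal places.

i: 5·(-6) - 5·2 = -30 - 10 = -40
j: 5·(-6) - 5·(-6) = -30 - (-30) = 0
k: 5·2 - 5·(-6) = 10 - (-30) = 40
m × n = (-40, 0, 40)
|m × n| = √((-40)² + 0² + 40²) = √3200 ≈ 56.5685
area = ½ · 56.5685 ≈ 28.284

28.284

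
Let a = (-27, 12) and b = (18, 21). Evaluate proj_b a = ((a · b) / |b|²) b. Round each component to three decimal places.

(-5.506, -6.424)

a · b = (-27)·18 + 12·21 = -486 + 252 = -234
|b|² = 324 + 441 = 765
proj_b a = (-234/765) · (18, 21) ≈ (-5.506, -6.424)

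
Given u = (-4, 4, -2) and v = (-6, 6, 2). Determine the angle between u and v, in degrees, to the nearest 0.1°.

u · v = (-4)·(-6) + 4·6 + (-2)·2 = 24 + 24 - 4 = 44
|u|² = 16 + 16 + 4 = 36,  |u| = √36 ≈ 6.000000
|v|² = 36 + 36 + 4 = 76,  |v| = √76 ≈ 8.717798
cos θ = 44 / (6.000000 · 8.717798) ≈ 0.84119
θ = arccos(0.84119) ≈ 32.7°

32.7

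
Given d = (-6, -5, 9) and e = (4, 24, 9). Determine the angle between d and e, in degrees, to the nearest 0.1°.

101.8

d · e = (-6)·4 + (-5)·24 + 9·9 = -24 - 120 + 81 = -63
|d|² = 36 + 25 + 81 = 142,  |d| = √142 ≈ 11.916375
|e|² = 16 + 576 + 81 = 673,  |e| = √673 ≈ 25.942244
cos θ = -63 / (11.916375 · 25.942244) ≈ -0.20379
θ = arccos(-0.20379) ≈ 101.8°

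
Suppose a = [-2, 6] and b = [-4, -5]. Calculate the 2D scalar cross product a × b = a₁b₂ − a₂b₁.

34

(-2)·(-5) - 6·(-4) = 10 - (-24) = 34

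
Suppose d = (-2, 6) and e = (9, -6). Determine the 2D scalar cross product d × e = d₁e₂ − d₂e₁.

-42

(-2)·(-6) - 6·9 = 12 - 54 = -42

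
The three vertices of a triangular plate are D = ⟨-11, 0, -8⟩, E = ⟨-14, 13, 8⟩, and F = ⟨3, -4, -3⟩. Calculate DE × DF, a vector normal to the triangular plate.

DE = (-3, 13, 16)
DF = (14, -4, 5)
i: 13·5 - 16·(-4) = 65 - (-64) = 129
j: 16·14 - (-3)·5 = 224 - (-15) = 239
k: (-3)·(-4) - 13·14 = 12 - 182 = -170
DE × DF = (129, 239, -170)

(129, 239, -170)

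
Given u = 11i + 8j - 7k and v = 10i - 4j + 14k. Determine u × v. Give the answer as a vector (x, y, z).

i: 8·14 - (-7)·(-4) = 112 - 28 = 84
j: (-7)·10 - 11·14 = -70 - 154 = -224
k: 11·(-4) - 8·10 = -44 - 80 = -124
u × v = (84, -224, -124)

(84, -224, -124)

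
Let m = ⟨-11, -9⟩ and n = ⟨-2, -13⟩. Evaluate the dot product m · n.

139

m · n = (-11)·(-2) + (-9)·(-13) = 22 + 117 = 139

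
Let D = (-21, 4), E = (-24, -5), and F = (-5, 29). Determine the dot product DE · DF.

DE = E − D = (-3, -9)
DF = F − D = (16, 25)
DE · DF = (-3)·16 + (-9)·25 = -48 - 225 = -273

-273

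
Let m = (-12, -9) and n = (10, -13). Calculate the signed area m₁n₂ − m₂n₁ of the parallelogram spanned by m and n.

246

(-12)·(-13) - (-9)·10 = 156 - (-90) = 246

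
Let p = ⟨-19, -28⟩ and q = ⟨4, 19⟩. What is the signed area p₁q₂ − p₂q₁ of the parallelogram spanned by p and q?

-249

(-19)·19 - (-28)·4 = -361 - (-112) = -249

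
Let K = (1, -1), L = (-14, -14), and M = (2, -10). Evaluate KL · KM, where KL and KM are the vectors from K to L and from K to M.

102

KL = L − K = (-15, -13)
KM = M − K = (1, -9)
KL · KM = (-15)·1 + (-13)·(-9) = -15 + 117 = 102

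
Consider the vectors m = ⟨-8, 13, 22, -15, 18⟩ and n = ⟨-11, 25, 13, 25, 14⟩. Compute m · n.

576

m · n = (-8)·(-11) + 13·25 + 22·13 + (-15)·25 + 18·14 = 88 + 325 + 286 - 375 + 252 = 576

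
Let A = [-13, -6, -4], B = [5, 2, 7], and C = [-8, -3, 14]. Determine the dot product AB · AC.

312

AB = B − A = (18, 8, 11)
AC = C − A = (5, 3, 18)
AB · AC = 18·5 + 8·3 + 11·18 = 90 + 24 + 198 = 312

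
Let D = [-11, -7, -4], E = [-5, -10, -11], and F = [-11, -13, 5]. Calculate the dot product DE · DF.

DE = E − D = (6, -3, -7)
DF = F − D = (0, -6, 9)
DE · DF = 6·0 + (-3)·(-6) + (-7)·9 = 0 + 18 - 63 = -45

-45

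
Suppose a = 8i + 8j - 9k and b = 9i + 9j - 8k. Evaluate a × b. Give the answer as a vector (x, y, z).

i: 8·(-8) - (-9)·9 = -64 - (-81) = 17
j: (-9)·9 - 8·(-8) = -81 - (-64) = -17
k: 8·9 - 8·9 = 72 - 72 = 0
a × b = (17, -17, 0)

(17, -17, 0)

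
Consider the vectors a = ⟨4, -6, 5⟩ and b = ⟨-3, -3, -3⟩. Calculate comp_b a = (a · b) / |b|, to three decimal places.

-1.732

a · b = 4·(-3) + (-6)·(-3) + 5·(-3) = -12 + 18 - 15 = -9
|b| = √(9 + 9 + 9) = √27 ≈ 5.1962
comp_b a = -9 / √27 ≈ -1.732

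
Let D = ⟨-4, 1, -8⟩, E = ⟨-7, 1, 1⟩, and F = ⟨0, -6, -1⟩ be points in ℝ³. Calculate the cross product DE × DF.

(63, 57, 21)

DE = (-3, 0, 9)
DF = (4, -7, 7)
i: 0·7 - 9·(-7) = 0 - (-63) = 63
j: 9·4 - (-3)·7 = 36 - (-21) = 57
k: (-3)·(-7) - 0·4 = 21 - 0 = 21
DE × DF = (63, 57, 21)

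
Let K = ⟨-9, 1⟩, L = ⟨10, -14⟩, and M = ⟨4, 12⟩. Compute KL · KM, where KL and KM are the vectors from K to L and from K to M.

KL = L − K = (19, -15)
KM = M − K = (13, 11)
KL · KM = 19·13 + (-15)·11 = 247 - 165 = 82

82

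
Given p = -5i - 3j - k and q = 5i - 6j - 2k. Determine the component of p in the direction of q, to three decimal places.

-0.620

p · q = (-5)·5 + (-3)·(-6) + (-1)·(-2) = -25 + 18 + 2 = -5
|q| = √(25 + 36 + 4) = √65 ≈ 8.0623
comp_q p = -5 / √65 ≈ -0.620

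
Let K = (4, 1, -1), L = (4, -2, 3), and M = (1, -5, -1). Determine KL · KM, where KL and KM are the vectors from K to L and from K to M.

18

KL = L − K = (0, -3, 4)
KM = M − K = (-3, -6, 0)
KL · KM = 0·(-3) + (-3)·(-6) + 4·0 = 0 + 18 + 0 = 18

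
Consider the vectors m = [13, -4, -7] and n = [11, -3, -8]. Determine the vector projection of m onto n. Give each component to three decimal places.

(11.964, -3.263, -8.701)

m · n = 13·11 + (-4)·(-3) + (-7)·(-8) = 143 + 12 + 56 = 211
|n|² = 121 + 9 + 64 = 194
proj_n m = (211/194) · (11, -3, -8) ≈ (11.964, -3.263, -8.701)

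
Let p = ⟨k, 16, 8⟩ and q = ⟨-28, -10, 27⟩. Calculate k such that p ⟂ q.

2

p · q = k·(-28) + 16·(-10) + 8·27 = 56 - 28k
Set equal to 0: -28k = -56, so k = 2.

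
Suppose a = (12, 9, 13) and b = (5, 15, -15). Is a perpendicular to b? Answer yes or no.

a · b = 12·5 + 9·15 + 13·(-15) = 60 + 135 - 195 = 0
Zero, so the vectors are orthogonal.

yes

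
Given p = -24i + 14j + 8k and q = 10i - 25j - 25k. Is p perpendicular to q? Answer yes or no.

no

p · q = (-24)·10 + 14·(-25) + 8·(-25) = -240 - 350 - 200 = -790
Nonzero, so the vectors are not orthogonal.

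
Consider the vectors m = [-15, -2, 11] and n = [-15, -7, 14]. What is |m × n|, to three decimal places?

100.255

i: (-2)·14 - 11·(-7) = -28 - (-77) = 49
j: 11·(-15) - (-15)·14 = -165 - (-210) = 45
k: (-15)·(-7) - (-2)·(-15) = 105 - 30 = 75
m × n = (49, 45, 75)
|m × n| = √(49² + 45² + 75²) = √10051 ≈ 100.2547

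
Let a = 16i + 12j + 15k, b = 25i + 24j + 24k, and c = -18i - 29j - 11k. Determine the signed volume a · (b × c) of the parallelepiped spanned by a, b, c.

b × c:
i: 24·(-11) - 24·(-29) = -264 - (-696) = 432
j: 24·(-18) - 25·(-11) = -432 - (-275) = -157
k: 25·(-29) - 24·(-18) = -725 - (-432) = -293
b × c = (432, -157, -293)
a · (b × c) = 16·432 + 12·(-157) + 15·(-293) = 6912 - 1884 - 4395 = 633

633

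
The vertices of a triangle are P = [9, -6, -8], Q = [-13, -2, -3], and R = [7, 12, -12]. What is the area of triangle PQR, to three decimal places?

PQ = (-22, 4, 5),  PR = (-2, 18, -4)
i: 4·(-4) - 5·18 = -16 - 90 = -106
j: 5·(-2) - (-22)·(-4) = -10 - 88 = -98
k: (-22)·18 - 4·(-2) = -396 - (-8) = -388
PQ × PR = (-106, -98, -388)
|PQ × PR| = √171384 ≈ 413.9855
area = ½ · 413.9855 ≈ 206.993

206.993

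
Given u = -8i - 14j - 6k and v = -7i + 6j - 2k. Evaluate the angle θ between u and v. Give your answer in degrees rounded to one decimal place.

95.7

u · v = (-8)·(-7) + (-14)·6 + (-6)·(-2) = 56 - 84 + 12 = -16
|u|² = 64 + 196 + 36 = 296,  |u| = √296 ≈ 17.204651
|v|² = 49 + 36 + 4 = 89,  |v| = √89 ≈ 9.433981
cos θ = -16 / (17.204651 · 9.433981) ≈ -0.09858
θ = arccos(-0.09858) ≈ 95.7°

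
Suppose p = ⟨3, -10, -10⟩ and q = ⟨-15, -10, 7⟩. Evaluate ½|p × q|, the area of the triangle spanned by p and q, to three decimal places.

i: (-10)·7 - (-10)·(-10) = -70 - 100 = -170
j: (-10)·(-15) - 3·7 = 150 - 21 = 129
k: 3·(-10) - (-10)·(-15) = -30 - 150 = -180
p × q = (-170, 129, -180)
|p × q| = √((-170)² + 129² + (-180)²) = √77941 ≈ 279.1792
area = ½ · 279.1792 ≈ 139.590

139.590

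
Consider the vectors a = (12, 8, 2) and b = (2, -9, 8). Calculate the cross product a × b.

i: 8·8 - 2·(-9) = 64 - (-18) = 82
j: 2·2 - 12·8 = 4 - 96 = -92
k: 12·(-9) - 8·2 = -108 - 16 = -124
a × b = (82, -92, -124)

(82, -92, -124)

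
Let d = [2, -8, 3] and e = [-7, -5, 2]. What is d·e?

d · e = 2·(-7) + (-8)·(-5) + 3·2 = -14 + 40 + 6 = 32

32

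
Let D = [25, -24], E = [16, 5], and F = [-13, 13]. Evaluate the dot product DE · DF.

DE = E − D = (-9, 29)
DF = F − D = (-38, 37)
DE · DF = (-9)·(-38) + 29·37 = 342 + 1073 = 1415

1415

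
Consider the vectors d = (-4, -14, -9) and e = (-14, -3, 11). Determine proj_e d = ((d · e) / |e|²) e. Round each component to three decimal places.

d · e = (-4)·(-14) + (-14)·(-3) + (-9)·11 = 56 + 42 - 99 = -1
|e|² = 196 + 9 + 121 = 326
proj_e d = (-1/326) · (-14, -3, 11) ≈ (0.043, 0.009, -0.034)

(0.043, 0.009, -0.034)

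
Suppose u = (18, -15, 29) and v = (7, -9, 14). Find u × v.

i: (-15)·14 - 29·(-9) = -210 - (-261) = 51
j: 29·7 - 18·14 = 203 - 252 = -49
k: 18·(-9) - (-15)·7 = -162 - (-105) = -57
u × v = (51, -49, -57)

(51, -49, -57)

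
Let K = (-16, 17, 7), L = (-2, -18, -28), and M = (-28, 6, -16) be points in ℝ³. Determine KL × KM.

(420, 742, -574)

KL = (14, -35, -35)
KM = (-12, -11, -23)
i: (-35)·(-23) - (-35)·(-11) = 805 - 385 = 420
j: (-35)·(-12) - 14·(-23) = 420 - (-322) = 742
k: 14·(-11) - (-35)·(-12) = -154 - 420 = -574
KL × KM = (420, 742, -574)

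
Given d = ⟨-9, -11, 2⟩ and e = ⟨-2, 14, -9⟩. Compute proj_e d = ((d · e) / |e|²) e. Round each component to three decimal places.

(1.096, -7.673, 4.932)

d · e = (-9)·(-2) + (-11)·14 + 2·(-9) = 18 - 154 - 18 = -154
|e|² = 4 + 196 + 81 = 281
proj_e d = (-154/281) · (-2, 14, -9) ≈ (1.096, -7.673, 4.932)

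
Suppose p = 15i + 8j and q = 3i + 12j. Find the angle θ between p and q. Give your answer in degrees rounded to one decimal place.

p · q = 15·3 + 8·12 = 45 + 96 = 141
|p|² = 225 + 64 = 289,  |p| = √289 ≈ 17.000000
|q|² = 9 + 144 = 153,  |q| = √153 ≈ 12.369317
cos θ = 141 / (17.000000 · 12.369317) ≈ 0.67054
θ = arccos(0.67054) ≈ 47.9°

47.9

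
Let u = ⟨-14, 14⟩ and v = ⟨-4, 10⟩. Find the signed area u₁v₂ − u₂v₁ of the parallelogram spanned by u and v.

-84

(-14)·10 - 14·(-4) = -140 - (-56) = -84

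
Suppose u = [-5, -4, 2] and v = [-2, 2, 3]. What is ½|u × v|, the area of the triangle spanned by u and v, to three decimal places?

13.238

i: (-4)·3 - 2·2 = -12 - 4 = -16
j: 2·(-2) - (-5)·3 = -4 - (-15) = 11
k: (-5)·2 - (-4)·(-2) = -10 - 8 = -18
u × v = (-16, 11, -18)
|u × v| = √((-16)² + 11² + (-18)²) = √701 ≈ 26.4764
area = ½ · 26.4764 ≈ 13.238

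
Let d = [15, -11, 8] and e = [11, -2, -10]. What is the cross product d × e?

(126, 238, 91)

i: (-11)·(-10) - 8·(-2) = 110 - (-16) = 126
j: 8·11 - 15·(-10) = 88 - (-150) = 238
k: 15·(-2) - (-11)·11 = -30 - (-121) = 91
d × e = (126, 238, 91)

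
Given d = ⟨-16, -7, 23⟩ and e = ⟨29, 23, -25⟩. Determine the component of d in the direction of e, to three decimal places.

d · e = (-16)·29 + (-7)·23 + 23·(-25) = -464 - 161 - 575 = -1200
|e| = √(841 + 529 + 625) = √1995 ≈ 44.6654
comp_e d = -1200 / √1995 ≈ -26.866

-26.866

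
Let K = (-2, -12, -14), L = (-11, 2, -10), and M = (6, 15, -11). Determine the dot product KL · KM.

KL = L − K = (-9, 14, 4)
KM = M − K = (8, 27, 3)
KL · KM = (-9)·8 + 14·27 + 4·3 = -72 + 378 + 12 = 318

318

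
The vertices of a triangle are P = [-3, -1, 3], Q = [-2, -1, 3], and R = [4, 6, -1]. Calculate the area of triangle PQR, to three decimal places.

4.031

PQ = (1, 0, 0),  PR = (7, 7, -4)
i: 0·(-4) - 0·7 = 0 - 0 = 0
j: 0·7 - 1·(-4) = 0 - (-4) = 4
k: 1·7 - 0·7 = 7 - 0 = 7
PQ × PR = (0, 4, 7)
|PQ × PR| = √65 ≈ 8.0623
area = ½ · 8.0623 ≈ 4.031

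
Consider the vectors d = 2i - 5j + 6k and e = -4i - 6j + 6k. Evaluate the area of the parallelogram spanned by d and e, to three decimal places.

i: (-5)·6 - 6·(-6) = -30 - (-36) = 6
j: 6·(-4) - 2·6 = -24 - 12 = -36
k: 2·(-6) - (-5)·(-4) = -12 - 20 = -32
d × e = (6, -36, -32)
|d × e| = √(6² + (-36)² + (-32)²) = √2356 ≈ 48.5386

48.539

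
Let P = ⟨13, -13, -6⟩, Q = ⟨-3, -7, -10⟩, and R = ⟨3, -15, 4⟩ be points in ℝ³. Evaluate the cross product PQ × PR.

PQ = (-16, 6, -4)
PR = (-10, -2, 10)
i: 6·10 - (-4)·(-2) = 60 - 8 = 52
j: (-4)·(-10) - (-16)·10 = 40 - (-160) = 200
k: (-16)·(-2) - 6·(-10) = 32 - (-60) = 92
PQ × PR = (52, 200, 92)

(52, 200, 92)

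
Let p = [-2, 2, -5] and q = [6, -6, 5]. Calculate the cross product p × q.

i: 2·5 - (-5)·(-6) = 10 - 30 = -20
j: (-5)·6 - (-2)·5 = -30 - (-10) = -20
k: (-2)·(-6) - 2·6 = 12 - 12 = 0
p × q = (-20, -20, 0)

(-20, -20, 0)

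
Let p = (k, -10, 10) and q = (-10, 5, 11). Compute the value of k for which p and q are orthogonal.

p · q = k·(-10) + (-10)·5 + 10·11 = 60 - 10k
Set equal to 0: -10k = -60, so k = 6.

6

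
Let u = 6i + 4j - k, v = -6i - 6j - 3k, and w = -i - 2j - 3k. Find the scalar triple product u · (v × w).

6

v × w:
i: (-6)·(-3) - (-3)·(-2) = 18 - 6 = 12
j: (-3)·(-1) - (-6)·(-3) = 3 - 18 = -15
k: (-6)·(-2) - (-6)·(-1) = 12 - 6 = 6
v × w = (12, -15, 6)
u · (v × w) = 6·12 + 4·(-15) + (-1)·6 = 72 - 60 - 6 = 6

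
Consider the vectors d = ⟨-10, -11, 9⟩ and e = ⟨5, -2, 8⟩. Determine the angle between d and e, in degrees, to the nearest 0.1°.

74.8

d · e = (-10)·5 + (-11)·(-2) + 9·8 = -50 + 22 + 72 = 44
|d|² = 100 + 121 + 81 = 302,  |d| = √302 ≈ 17.378147
|e|² = 25 + 4 + 64 = 93,  |e| = √93 ≈ 9.643651
cos θ = 44 / (17.378147 · 9.643651) ≈ 0.26255
θ = arccos(0.26255) ≈ 74.8°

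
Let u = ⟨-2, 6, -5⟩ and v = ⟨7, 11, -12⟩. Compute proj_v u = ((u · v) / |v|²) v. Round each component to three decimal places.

(2.497, 3.924, -4.280)

u · v = (-2)·7 + 6·11 + (-5)·(-12) = -14 + 66 + 60 = 112
|v|² = 49 + 121 + 144 = 314
proj_v u = (112/314) · (7, 11, -12) ≈ (2.497, 3.924, -4.280)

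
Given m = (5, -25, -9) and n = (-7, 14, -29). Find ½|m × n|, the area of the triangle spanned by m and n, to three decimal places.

i: (-25)·(-29) - (-9)·14 = 725 - (-126) = 851
j: (-9)·(-7) - 5·(-29) = 63 - (-145) = 208
k: 5·14 - (-25)·(-7) = 70 - 175 = -105
m × n = (851, 208, -105)
|m × n| = √(851² + 208² + (-105)²) = √778490 ≈ 882.3208
area = ½ · 882.3208 ≈ 441.160

441.160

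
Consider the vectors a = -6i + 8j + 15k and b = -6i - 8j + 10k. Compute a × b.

(200, -30, 96)

i: 8·10 - 15·(-8) = 80 - (-120) = 200
j: 15·(-6) - (-6)·10 = -90 - (-60) = -30
k: (-6)·(-8) - 8·(-6) = 48 - (-48) = 96
a × b = (200, -30, 96)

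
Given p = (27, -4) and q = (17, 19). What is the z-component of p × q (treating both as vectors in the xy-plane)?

27·19 - (-4)·17 = 513 - (-68) = 581

581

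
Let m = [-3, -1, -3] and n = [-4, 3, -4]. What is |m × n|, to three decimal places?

i: (-1)·(-4) - (-3)·3 = 4 - (-9) = 13
j: (-3)·(-4) - (-3)·(-4) = 12 - 12 = 0
k: (-3)·3 - (-1)·(-4) = -9 - 4 = -13
m × n = (13, 0, -13)
|m × n| = √(13² + 0² + (-13)²) = √338 ≈ 18.3848

18.385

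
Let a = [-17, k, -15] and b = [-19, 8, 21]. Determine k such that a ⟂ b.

a · b = (-17)·(-19) + k·8 + (-15)·21 = 8 + 8k
Set equal to 0: 8k = -8, so k = -1.

-1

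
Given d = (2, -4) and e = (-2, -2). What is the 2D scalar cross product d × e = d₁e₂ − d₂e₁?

2·(-2) - (-4)·(-2) = -4 - 8 = -12

-12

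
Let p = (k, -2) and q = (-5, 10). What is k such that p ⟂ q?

-4

p · q = k·(-5) + (-2)·10 = -20 - 5k
Set equal to 0: -5k = 20, so k = -4.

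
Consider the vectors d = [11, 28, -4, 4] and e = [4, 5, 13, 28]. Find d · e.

d · e = 11·4 + 28·5 + (-4)·13 + 4·28 = 44 + 140 - 52 + 112 = 244

244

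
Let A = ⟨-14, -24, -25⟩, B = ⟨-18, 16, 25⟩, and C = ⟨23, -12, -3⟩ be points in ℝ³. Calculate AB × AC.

(280, 1938, -1528)

AB = (-4, 40, 50)
AC = (37, 12, 22)
i: 40·22 - 50·12 = 880 - 600 = 280
j: 50·37 - (-4)·22 = 1850 - (-88) = 1938
k: (-4)·12 - 40·37 = -48 - 1480 = -1528
AB × AC = (280, 1938, -1528)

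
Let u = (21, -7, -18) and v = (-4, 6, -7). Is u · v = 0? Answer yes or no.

yes

u · v = 21·(-4) + (-7)·6 + (-18)·(-7) = -84 - 42 + 126 = 0
Zero, so the vectors are orthogonal.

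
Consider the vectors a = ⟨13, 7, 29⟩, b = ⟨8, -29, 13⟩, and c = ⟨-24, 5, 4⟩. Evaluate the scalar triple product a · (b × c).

b × c:
i: (-29)·4 - 13·5 = -116 - 65 = -181
j: 13·(-24) - 8·4 = -312 - 32 = -344
k: 8·5 - (-29)·(-24) = 40 - 696 = -656
b × c = (-181, -344, -656)
a · (b × c) = 13·(-181) + 7·(-344) + 29·(-656) = -2353 - 2408 - 19024 = -23785

-23785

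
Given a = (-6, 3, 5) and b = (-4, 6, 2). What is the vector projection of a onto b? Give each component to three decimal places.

a · b = (-6)·(-4) + 3·6 + 5·2 = 24 + 18 + 10 = 52
|b|² = 16 + 36 + 4 = 56
proj_b a = (52/56) · (-4, 6, 2) ≈ (-3.714, 5.571, 1.857)

(-3.714, 5.571, 1.857)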